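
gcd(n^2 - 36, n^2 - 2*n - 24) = n - 6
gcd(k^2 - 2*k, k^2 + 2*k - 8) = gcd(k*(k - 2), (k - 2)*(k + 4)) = k - 2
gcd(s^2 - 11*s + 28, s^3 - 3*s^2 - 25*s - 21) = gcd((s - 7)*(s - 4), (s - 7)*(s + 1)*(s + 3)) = s - 7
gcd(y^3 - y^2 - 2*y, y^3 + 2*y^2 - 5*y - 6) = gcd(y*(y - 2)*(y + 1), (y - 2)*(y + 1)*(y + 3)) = y^2 - y - 2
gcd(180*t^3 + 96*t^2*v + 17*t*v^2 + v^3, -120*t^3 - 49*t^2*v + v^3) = 5*t + v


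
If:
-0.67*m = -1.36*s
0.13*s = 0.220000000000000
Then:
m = 3.44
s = 1.69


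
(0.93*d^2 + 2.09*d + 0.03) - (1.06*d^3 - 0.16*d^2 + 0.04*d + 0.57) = -1.06*d^3 + 1.09*d^2 + 2.05*d - 0.54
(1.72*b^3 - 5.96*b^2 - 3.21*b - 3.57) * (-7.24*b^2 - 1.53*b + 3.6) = -12.4528*b^5 + 40.5188*b^4 + 38.5512*b^3 + 9.3021*b^2 - 6.0939*b - 12.852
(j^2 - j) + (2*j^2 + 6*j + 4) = 3*j^2 + 5*j + 4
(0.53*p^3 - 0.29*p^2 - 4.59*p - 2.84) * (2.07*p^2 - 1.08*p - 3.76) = 1.0971*p^5 - 1.1727*p^4 - 11.1809*p^3 + 0.168800000000001*p^2 + 20.3256*p + 10.6784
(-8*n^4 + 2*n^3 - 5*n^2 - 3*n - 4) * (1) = -8*n^4 + 2*n^3 - 5*n^2 - 3*n - 4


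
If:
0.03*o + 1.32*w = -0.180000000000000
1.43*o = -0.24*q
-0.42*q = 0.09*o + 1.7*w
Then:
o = -0.09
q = 0.56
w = -0.13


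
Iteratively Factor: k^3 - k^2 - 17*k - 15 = (k + 3)*(k^2 - 4*k - 5) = (k - 5)*(k + 3)*(k + 1)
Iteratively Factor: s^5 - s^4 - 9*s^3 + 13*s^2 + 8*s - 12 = (s - 1)*(s^4 - 9*s^2 + 4*s + 12) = (s - 2)*(s - 1)*(s^3 + 2*s^2 - 5*s - 6) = (s - 2)*(s - 1)*(s + 3)*(s^2 - s - 2) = (s - 2)^2*(s - 1)*(s + 3)*(s + 1)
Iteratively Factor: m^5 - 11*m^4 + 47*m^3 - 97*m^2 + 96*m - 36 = (m - 3)*(m^4 - 8*m^3 + 23*m^2 - 28*m + 12) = (m - 3)*(m - 2)*(m^3 - 6*m^2 + 11*m - 6) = (m - 3)*(m - 2)*(m - 1)*(m^2 - 5*m + 6) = (m - 3)^2*(m - 2)*(m - 1)*(m - 2)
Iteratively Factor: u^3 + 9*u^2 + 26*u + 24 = (u + 3)*(u^2 + 6*u + 8) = (u + 2)*(u + 3)*(u + 4)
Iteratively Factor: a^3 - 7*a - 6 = (a + 1)*(a^2 - a - 6) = (a - 3)*(a + 1)*(a + 2)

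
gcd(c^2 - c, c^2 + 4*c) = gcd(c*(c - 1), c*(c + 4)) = c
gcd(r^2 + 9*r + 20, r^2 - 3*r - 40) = r + 5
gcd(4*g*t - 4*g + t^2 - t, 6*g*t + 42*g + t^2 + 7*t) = 1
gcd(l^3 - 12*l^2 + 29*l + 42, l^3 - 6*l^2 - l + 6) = l^2 - 5*l - 6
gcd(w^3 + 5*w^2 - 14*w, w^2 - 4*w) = w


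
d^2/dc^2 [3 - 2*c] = 0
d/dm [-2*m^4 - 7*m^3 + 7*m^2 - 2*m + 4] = -8*m^3 - 21*m^2 + 14*m - 2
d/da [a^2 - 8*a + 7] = 2*a - 8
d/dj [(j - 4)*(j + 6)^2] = (j + 6)*(3*j - 2)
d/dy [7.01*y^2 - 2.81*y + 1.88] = 14.02*y - 2.81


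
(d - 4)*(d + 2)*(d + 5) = d^3 + 3*d^2 - 18*d - 40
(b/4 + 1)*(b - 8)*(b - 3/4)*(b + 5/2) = b^4/4 - 9*b^3/16 - 327*b^2/32 - 97*b/8 + 15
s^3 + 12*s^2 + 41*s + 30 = (s + 1)*(s + 5)*(s + 6)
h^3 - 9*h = h*(h - 3)*(h + 3)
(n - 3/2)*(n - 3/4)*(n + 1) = n^3 - 5*n^2/4 - 9*n/8 + 9/8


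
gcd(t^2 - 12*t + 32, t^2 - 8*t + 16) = t - 4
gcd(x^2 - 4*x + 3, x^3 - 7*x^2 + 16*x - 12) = x - 3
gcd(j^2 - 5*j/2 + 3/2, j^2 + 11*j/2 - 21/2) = j - 3/2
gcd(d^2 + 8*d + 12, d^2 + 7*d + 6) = d + 6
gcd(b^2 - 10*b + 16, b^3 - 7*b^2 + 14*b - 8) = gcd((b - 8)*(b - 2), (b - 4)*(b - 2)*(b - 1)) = b - 2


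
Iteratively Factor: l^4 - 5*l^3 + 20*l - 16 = (l + 2)*(l^3 - 7*l^2 + 14*l - 8) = (l - 1)*(l + 2)*(l^2 - 6*l + 8) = (l - 2)*(l - 1)*(l + 2)*(l - 4)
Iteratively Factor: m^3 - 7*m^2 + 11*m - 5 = (m - 1)*(m^2 - 6*m + 5) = (m - 5)*(m - 1)*(m - 1)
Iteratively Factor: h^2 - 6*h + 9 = (h - 3)*(h - 3)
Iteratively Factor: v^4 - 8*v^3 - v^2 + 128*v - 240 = (v + 4)*(v^3 - 12*v^2 + 47*v - 60) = (v - 4)*(v + 4)*(v^2 - 8*v + 15) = (v - 4)*(v - 3)*(v + 4)*(v - 5)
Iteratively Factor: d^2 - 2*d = (d - 2)*(d)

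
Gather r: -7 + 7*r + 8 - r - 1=6*r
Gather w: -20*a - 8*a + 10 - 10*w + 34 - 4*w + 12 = -28*a - 14*w + 56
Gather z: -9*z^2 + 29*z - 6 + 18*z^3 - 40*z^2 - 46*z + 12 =18*z^3 - 49*z^2 - 17*z + 6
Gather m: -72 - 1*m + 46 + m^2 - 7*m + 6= m^2 - 8*m - 20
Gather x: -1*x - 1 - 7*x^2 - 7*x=-7*x^2 - 8*x - 1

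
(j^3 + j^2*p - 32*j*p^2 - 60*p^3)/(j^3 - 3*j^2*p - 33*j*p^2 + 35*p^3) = (j^2 - 4*j*p - 12*p^2)/(j^2 - 8*j*p + 7*p^2)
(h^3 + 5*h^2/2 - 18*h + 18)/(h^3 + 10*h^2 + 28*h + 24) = (h^2 - 7*h/2 + 3)/(h^2 + 4*h + 4)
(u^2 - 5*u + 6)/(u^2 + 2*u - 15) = (u - 2)/(u + 5)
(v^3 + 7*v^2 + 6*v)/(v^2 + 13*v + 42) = v*(v + 1)/(v + 7)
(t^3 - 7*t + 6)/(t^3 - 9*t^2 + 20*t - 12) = (t + 3)/(t - 6)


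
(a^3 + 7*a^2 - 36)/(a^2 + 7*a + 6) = (a^2 + a - 6)/(a + 1)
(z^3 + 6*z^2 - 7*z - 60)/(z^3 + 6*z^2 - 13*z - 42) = (z^2 + 9*z + 20)/(z^2 + 9*z + 14)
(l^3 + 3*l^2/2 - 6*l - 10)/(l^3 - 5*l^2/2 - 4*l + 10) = (l + 2)/(l - 2)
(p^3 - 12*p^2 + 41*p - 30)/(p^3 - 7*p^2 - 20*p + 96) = (p^3 - 12*p^2 + 41*p - 30)/(p^3 - 7*p^2 - 20*p + 96)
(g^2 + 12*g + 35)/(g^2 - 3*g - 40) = (g + 7)/(g - 8)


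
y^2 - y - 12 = (y - 4)*(y + 3)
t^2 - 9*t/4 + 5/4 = (t - 5/4)*(t - 1)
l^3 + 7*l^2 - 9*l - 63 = (l - 3)*(l + 3)*(l + 7)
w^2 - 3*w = w*(w - 3)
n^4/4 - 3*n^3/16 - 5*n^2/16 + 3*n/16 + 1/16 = (n/4 + 1/4)*(n - 1)^2*(n + 1/4)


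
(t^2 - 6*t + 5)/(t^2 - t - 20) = (t - 1)/(t + 4)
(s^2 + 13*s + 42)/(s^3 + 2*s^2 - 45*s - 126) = (s + 7)/(s^2 - 4*s - 21)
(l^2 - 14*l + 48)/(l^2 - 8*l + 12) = (l - 8)/(l - 2)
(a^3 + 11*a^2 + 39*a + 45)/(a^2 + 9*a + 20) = (a^2 + 6*a + 9)/(a + 4)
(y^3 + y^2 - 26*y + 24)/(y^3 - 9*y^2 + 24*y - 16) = (y + 6)/(y - 4)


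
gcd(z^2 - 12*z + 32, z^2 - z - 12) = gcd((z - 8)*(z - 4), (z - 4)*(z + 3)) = z - 4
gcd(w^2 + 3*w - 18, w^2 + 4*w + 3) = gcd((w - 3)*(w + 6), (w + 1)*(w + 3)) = 1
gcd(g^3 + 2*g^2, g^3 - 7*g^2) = g^2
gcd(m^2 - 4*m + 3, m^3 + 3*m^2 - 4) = m - 1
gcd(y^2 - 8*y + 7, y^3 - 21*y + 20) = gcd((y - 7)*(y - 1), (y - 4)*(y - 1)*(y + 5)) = y - 1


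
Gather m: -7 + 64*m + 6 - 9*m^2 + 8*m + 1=-9*m^2 + 72*m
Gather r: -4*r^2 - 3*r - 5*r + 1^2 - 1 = -4*r^2 - 8*r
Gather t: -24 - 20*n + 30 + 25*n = 5*n + 6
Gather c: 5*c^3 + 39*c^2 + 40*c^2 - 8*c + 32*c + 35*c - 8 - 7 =5*c^3 + 79*c^2 + 59*c - 15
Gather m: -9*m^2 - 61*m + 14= -9*m^2 - 61*m + 14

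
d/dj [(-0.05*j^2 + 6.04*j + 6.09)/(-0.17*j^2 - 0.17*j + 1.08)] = (1.0353*j^2 + 1.9626*j + 7.5585)/(0.0289*j^4 + 0.0578*j^3 - 0.3383*j^2 - 0.3672*j + 1.1664)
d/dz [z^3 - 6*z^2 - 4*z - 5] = 3*z^2 - 12*z - 4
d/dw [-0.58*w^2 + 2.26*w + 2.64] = 2.26 - 1.16*w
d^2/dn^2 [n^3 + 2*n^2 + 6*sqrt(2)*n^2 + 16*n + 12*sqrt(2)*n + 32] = 6*n + 4 + 12*sqrt(2)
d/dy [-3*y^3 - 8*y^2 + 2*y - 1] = -9*y^2 - 16*y + 2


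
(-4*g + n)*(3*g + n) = -12*g^2 - g*n + n^2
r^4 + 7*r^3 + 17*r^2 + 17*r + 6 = (r + 1)^2*(r + 2)*(r + 3)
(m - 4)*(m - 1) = m^2 - 5*m + 4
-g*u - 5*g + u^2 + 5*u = (-g + u)*(u + 5)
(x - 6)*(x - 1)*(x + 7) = x^3 - 43*x + 42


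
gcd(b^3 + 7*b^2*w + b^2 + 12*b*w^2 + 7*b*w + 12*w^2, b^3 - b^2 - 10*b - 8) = b + 1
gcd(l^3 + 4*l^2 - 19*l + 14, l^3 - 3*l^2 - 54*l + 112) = l^2 + 5*l - 14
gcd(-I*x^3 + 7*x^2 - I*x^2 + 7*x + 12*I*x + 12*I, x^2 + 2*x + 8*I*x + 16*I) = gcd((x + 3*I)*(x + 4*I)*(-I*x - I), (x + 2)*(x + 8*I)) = 1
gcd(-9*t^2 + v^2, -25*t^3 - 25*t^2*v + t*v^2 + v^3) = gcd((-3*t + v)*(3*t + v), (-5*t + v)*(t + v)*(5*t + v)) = 1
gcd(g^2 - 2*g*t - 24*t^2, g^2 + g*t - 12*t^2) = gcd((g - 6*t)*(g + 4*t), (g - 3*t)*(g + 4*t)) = g + 4*t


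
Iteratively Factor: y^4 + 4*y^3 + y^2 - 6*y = (y)*(y^3 + 4*y^2 + y - 6) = y*(y - 1)*(y^2 + 5*y + 6) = y*(y - 1)*(y + 3)*(y + 2)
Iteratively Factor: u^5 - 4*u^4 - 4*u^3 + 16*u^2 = (u - 4)*(u^4 - 4*u^2) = (u - 4)*(u + 2)*(u^3 - 2*u^2) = (u - 4)*(u - 2)*(u + 2)*(u^2) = u*(u - 4)*(u - 2)*(u + 2)*(u)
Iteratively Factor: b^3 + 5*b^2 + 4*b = (b + 4)*(b^2 + b) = b*(b + 4)*(b + 1)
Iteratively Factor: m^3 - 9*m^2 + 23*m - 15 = (m - 5)*(m^2 - 4*m + 3) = (m - 5)*(m - 3)*(m - 1)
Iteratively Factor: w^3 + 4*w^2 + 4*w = (w + 2)*(w^2 + 2*w) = (w + 2)^2*(w)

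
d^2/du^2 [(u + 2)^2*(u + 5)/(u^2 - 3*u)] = 120*(u^3 + u^2 - 3*u + 3)/(u^3*(u^3 - 9*u^2 + 27*u - 27))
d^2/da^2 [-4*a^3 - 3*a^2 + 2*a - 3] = -24*a - 6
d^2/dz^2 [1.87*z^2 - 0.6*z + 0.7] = 3.74000000000000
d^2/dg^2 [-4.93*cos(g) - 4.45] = 4.93*cos(g)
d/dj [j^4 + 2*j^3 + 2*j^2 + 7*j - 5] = 4*j^3 + 6*j^2 + 4*j + 7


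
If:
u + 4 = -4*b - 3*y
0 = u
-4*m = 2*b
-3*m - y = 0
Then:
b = -8/17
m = 4/17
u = 0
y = -12/17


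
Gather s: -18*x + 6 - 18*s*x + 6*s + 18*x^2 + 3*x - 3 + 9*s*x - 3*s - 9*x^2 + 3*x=s*(3 - 9*x) + 9*x^2 - 12*x + 3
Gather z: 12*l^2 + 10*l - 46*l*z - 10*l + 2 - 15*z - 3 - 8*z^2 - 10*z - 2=12*l^2 - 8*z^2 + z*(-46*l - 25) - 3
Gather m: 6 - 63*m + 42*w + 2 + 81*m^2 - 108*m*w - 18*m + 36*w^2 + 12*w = 81*m^2 + m*(-108*w - 81) + 36*w^2 + 54*w + 8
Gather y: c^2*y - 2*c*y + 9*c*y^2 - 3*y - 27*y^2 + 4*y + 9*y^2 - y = y^2*(9*c - 18) + y*(c^2 - 2*c)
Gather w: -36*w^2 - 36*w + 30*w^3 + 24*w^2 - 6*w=30*w^3 - 12*w^2 - 42*w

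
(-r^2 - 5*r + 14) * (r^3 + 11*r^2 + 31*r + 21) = -r^5 - 16*r^4 - 72*r^3 - 22*r^2 + 329*r + 294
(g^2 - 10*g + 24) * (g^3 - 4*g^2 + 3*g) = g^5 - 14*g^4 + 67*g^3 - 126*g^2 + 72*g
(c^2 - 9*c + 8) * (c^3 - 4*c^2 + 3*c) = c^5 - 13*c^4 + 47*c^3 - 59*c^2 + 24*c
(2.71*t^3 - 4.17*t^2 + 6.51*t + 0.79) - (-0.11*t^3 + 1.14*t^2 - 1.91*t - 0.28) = 2.82*t^3 - 5.31*t^2 + 8.42*t + 1.07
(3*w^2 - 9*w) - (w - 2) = 3*w^2 - 10*w + 2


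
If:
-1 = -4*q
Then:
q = 1/4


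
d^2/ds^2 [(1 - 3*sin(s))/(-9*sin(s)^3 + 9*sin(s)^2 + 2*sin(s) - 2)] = 2*(-486*sin(s)^6 + 243*sin(s)^5 + 297*sin(s)^4 - 396*sin(s)^3 + 333*sin(s)^2 - 148*sin(s) + 10)/((sin(s) - 1)^2*(9*sin(s)^2 - 2)^3)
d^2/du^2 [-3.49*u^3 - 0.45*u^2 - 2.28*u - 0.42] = -20.94*u - 0.9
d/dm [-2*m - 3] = -2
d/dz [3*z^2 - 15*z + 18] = 6*z - 15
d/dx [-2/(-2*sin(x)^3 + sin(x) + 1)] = 2*(1 - 6*sin(x)^2)*cos(x)/(-2*sin(x)^3 + sin(x) + 1)^2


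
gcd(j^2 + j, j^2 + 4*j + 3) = j + 1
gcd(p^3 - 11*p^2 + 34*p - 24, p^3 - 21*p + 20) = p^2 - 5*p + 4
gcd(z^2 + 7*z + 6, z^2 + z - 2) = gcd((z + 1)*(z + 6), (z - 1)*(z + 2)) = 1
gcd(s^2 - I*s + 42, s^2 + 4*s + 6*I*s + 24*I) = s + 6*I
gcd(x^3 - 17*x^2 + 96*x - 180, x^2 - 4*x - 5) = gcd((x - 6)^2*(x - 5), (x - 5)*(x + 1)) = x - 5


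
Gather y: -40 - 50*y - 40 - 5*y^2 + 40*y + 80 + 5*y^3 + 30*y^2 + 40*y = 5*y^3 + 25*y^2 + 30*y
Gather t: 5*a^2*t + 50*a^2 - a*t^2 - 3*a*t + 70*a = 50*a^2 - a*t^2 + 70*a + t*(5*a^2 - 3*a)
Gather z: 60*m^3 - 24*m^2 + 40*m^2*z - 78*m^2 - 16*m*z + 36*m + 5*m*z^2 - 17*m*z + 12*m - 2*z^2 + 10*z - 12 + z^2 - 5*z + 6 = 60*m^3 - 102*m^2 + 48*m + z^2*(5*m - 1) + z*(40*m^2 - 33*m + 5) - 6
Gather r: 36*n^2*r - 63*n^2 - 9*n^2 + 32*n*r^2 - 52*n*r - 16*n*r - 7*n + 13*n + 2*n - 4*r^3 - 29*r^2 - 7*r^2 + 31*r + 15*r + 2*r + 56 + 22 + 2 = -72*n^2 + 8*n - 4*r^3 + r^2*(32*n - 36) + r*(36*n^2 - 68*n + 48) + 80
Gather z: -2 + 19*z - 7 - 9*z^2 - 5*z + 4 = -9*z^2 + 14*z - 5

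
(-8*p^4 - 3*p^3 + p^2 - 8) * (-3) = 24*p^4 + 9*p^3 - 3*p^2 + 24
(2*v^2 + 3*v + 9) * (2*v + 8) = 4*v^3 + 22*v^2 + 42*v + 72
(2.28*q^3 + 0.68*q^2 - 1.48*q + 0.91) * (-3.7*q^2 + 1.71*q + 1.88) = -8.436*q^5 + 1.3828*q^4 + 10.9252*q^3 - 4.6194*q^2 - 1.2263*q + 1.7108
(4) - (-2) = 6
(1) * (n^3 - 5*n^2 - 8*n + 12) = n^3 - 5*n^2 - 8*n + 12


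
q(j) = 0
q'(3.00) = 0.00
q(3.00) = 0.00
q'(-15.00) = 0.00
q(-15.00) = 0.00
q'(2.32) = 0.00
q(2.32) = 0.00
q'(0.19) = 0.00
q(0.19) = 0.00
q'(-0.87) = 0.00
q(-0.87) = 0.00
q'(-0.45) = 0.00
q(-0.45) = 0.00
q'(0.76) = 0.00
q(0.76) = 0.00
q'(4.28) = 0.00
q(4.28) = 0.00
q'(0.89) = 0.00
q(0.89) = 0.00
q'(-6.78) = 0.00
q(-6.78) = 0.00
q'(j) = 0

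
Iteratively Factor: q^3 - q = (q + 1)*(q^2 - q) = q*(q + 1)*(q - 1)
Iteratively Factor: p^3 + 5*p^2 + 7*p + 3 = (p + 3)*(p^2 + 2*p + 1) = (p + 1)*(p + 3)*(p + 1)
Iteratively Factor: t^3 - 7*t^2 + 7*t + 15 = (t + 1)*(t^2 - 8*t + 15) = (t - 5)*(t + 1)*(t - 3)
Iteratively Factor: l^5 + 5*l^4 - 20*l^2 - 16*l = (l + 1)*(l^4 + 4*l^3 - 4*l^2 - 16*l) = (l + 1)*(l + 4)*(l^3 - 4*l) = (l + 1)*(l + 2)*(l + 4)*(l^2 - 2*l) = (l - 2)*(l + 1)*(l + 2)*(l + 4)*(l)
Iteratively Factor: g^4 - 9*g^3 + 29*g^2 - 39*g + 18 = (g - 1)*(g^3 - 8*g^2 + 21*g - 18) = (g - 2)*(g - 1)*(g^2 - 6*g + 9) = (g - 3)*(g - 2)*(g - 1)*(g - 3)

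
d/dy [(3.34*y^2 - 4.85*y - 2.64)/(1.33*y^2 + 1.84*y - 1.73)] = (12.5961*y^2 - 4.534*y + 13.2481)/(1.7689*y^4 + 4.8944*y^3 - 1.2162*y^2 - 6.3664*y + 2.9929)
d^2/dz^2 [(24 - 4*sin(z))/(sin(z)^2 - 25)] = 4*(9*sin(z)^5 - 24*sin(z)^4 - 564*sin(z)^2 + 581*sin(z) - 69*sin(3*z)/2 - sin(5*z)/2 + 300)/((sin(z) - 5)^3*(sin(z) + 5)^3)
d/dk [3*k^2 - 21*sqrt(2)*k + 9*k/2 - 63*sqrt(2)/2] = 6*k - 21*sqrt(2) + 9/2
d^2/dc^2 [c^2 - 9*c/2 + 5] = 2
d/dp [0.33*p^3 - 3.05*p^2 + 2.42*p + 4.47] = 0.99*p^2 - 6.1*p + 2.42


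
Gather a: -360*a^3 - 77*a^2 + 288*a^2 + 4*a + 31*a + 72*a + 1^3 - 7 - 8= -360*a^3 + 211*a^2 + 107*a - 14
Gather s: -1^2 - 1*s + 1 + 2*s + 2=s + 2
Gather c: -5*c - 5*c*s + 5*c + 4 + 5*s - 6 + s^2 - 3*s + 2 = -5*c*s + s^2 + 2*s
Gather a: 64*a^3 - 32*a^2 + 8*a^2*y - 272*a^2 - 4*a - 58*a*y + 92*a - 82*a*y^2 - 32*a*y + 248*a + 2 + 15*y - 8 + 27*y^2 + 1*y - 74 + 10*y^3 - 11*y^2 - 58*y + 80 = 64*a^3 + a^2*(8*y - 304) + a*(-82*y^2 - 90*y + 336) + 10*y^3 + 16*y^2 - 42*y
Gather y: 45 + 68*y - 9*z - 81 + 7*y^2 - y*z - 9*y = 7*y^2 + y*(59 - z) - 9*z - 36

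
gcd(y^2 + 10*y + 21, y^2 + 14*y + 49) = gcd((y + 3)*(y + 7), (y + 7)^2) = y + 7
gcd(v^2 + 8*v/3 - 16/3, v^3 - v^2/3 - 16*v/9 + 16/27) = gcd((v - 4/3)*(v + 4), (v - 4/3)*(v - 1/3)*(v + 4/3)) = v - 4/3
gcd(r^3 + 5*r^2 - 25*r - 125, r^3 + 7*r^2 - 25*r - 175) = r^2 - 25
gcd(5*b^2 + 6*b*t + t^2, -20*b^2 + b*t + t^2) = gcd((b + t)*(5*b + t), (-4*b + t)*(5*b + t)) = 5*b + t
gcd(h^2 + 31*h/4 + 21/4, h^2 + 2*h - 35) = h + 7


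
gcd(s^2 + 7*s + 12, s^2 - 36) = 1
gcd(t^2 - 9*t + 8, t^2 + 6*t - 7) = t - 1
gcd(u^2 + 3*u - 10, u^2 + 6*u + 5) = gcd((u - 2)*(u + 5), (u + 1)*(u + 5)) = u + 5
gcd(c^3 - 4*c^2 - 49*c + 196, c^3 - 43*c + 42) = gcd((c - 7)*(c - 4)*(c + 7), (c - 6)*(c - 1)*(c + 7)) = c + 7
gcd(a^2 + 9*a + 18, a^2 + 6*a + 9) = a + 3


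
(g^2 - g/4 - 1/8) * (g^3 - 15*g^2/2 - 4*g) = g^5 - 31*g^4/4 - 9*g^3/4 + 31*g^2/16 + g/2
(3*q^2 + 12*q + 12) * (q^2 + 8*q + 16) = 3*q^4 + 36*q^3 + 156*q^2 + 288*q + 192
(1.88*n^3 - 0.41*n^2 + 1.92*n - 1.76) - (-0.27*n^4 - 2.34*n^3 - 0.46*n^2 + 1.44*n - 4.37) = 0.27*n^4 + 4.22*n^3 + 0.05*n^2 + 0.48*n + 2.61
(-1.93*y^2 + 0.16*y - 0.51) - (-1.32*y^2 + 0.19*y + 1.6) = -0.61*y^2 - 0.03*y - 2.11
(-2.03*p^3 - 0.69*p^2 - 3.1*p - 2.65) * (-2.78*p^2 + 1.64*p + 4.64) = 5.6434*p^5 - 1.411*p^4 - 1.9328*p^3 - 0.9186*p^2 - 18.73*p - 12.296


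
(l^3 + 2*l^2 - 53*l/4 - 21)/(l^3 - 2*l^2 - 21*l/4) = (l + 4)/l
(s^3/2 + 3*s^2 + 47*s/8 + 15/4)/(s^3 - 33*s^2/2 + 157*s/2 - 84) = (4*s^3 + 24*s^2 + 47*s + 30)/(4*(2*s^3 - 33*s^2 + 157*s - 168))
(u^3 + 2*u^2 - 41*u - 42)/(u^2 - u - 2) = (u^2 + u - 42)/(u - 2)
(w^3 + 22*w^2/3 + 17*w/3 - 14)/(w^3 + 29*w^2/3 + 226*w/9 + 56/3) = 3*(w - 1)/(3*w + 4)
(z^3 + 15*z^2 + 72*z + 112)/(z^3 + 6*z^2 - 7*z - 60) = (z^2 + 11*z + 28)/(z^2 + 2*z - 15)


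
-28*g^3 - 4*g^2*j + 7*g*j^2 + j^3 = (-2*g + j)*(2*g + j)*(7*g + j)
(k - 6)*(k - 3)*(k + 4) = k^3 - 5*k^2 - 18*k + 72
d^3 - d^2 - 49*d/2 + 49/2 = (d - 1)*(d - 7*sqrt(2)/2)*(d + 7*sqrt(2)/2)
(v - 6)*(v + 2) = v^2 - 4*v - 12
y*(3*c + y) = 3*c*y + y^2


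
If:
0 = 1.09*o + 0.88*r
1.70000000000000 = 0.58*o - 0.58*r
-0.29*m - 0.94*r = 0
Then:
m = 5.26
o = 1.31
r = -1.62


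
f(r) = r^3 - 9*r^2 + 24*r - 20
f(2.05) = -0.01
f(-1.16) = -61.51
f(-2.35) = -139.08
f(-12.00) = -3332.00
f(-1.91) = -105.64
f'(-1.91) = 69.32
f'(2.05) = -0.29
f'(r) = 3*r^2 - 18*r + 24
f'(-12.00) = 672.00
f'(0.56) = 14.86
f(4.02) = -4.00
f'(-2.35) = 82.87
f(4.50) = -3.12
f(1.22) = -2.30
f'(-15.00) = 969.00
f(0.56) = -9.21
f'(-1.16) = 48.92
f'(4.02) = 0.12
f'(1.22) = 6.51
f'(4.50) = 3.75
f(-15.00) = -5780.00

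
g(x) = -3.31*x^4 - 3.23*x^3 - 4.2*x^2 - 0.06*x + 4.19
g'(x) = -13.24*x^3 - 9.69*x^2 - 8.4*x - 0.06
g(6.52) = -7051.61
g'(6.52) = -4136.46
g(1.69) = -50.50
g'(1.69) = -105.84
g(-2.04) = -43.07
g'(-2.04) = 89.15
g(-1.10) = -1.37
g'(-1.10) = 15.08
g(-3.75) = -538.88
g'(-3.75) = 593.38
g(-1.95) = -35.57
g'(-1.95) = 77.65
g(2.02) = -94.80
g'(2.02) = -165.70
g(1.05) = -8.27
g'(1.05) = -34.89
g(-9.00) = -19697.71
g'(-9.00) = 8942.61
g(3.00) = -389.11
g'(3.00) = -469.95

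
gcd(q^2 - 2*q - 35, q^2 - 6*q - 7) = q - 7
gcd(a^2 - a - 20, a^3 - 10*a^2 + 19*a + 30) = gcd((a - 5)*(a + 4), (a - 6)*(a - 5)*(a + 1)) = a - 5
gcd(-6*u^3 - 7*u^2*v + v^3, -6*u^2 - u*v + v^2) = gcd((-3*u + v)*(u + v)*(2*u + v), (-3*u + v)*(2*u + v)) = 6*u^2 + u*v - v^2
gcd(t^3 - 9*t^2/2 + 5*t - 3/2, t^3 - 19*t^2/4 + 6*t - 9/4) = t^2 - 4*t + 3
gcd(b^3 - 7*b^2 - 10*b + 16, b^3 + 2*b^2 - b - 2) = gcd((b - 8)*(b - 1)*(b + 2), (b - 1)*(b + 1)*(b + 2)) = b^2 + b - 2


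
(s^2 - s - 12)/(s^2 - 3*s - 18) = (s - 4)/(s - 6)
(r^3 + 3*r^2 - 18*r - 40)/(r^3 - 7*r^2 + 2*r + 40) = (r + 5)/(r - 5)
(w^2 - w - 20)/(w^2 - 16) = (w - 5)/(w - 4)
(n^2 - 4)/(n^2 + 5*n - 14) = (n + 2)/(n + 7)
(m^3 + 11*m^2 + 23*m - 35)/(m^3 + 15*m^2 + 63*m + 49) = (m^2 + 4*m - 5)/(m^2 + 8*m + 7)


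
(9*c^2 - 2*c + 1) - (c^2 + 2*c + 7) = 8*c^2 - 4*c - 6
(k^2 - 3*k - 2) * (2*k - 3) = 2*k^3 - 9*k^2 + 5*k + 6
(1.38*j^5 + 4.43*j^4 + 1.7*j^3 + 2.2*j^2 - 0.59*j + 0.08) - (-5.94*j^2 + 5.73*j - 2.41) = 1.38*j^5 + 4.43*j^4 + 1.7*j^3 + 8.14*j^2 - 6.32*j + 2.49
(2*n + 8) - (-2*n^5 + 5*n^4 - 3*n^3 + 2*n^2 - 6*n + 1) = 2*n^5 - 5*n^4 + 3*n^3 - 2*n^2 + 8*n + 7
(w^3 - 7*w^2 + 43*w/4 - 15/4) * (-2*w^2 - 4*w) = -2*w^5 + 10*w^4 + 13*w^3/2 - 71*w^2/2 + 15*w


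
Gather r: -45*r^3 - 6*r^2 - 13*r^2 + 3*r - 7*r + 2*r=-45*r^3 - 19*r^2 - 2*r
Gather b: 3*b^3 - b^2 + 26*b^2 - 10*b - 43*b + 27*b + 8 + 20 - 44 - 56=3*b^3 + 25*b^2 - 26*b - 72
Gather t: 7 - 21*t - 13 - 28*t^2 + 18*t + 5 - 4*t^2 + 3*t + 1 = -32*t^2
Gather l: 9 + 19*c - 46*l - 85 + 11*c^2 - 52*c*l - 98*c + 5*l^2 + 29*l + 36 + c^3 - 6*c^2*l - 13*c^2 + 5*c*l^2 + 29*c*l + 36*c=c^3 - 2*c^2 - 43*c + l^2*(5*c + 5) + l*(-6*c^2 - 23*c - 17) - 40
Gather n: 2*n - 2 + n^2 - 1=n^2 + 2*n - 3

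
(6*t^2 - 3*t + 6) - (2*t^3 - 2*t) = -2*t^3 + 6*t^2 - t + 6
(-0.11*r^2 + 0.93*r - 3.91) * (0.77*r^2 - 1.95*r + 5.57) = -0.0847*r^4 + 0.9306*r^3 - 5.4369*r^2 + 12.8046*r - 21.7787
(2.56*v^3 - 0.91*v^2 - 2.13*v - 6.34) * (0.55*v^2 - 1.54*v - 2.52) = 1.408*v^5 - 4.4429*v^4 - 6.2213*v^3 + 2.0864*v^2 + 15.1312*v + 15.9768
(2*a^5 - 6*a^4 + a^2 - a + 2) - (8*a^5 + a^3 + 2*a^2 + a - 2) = -6*a^5 - 6*a^4 - a^3 - a^2 - 2*a + 4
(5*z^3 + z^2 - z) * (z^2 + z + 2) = 5*z^5 + 6*z^4 + 10*z^3 + z^2 - 2*z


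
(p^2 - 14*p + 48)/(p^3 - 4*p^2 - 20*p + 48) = (p - 8)/(p^2 + 2*p - 8)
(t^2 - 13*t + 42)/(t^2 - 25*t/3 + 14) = 3*(t - 7)/(3*t - 7)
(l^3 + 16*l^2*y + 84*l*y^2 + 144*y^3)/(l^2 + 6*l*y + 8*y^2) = (l^2 + 12*l*y + 36*y^2)/(l + 2*y)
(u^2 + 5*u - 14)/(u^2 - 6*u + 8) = (u + 7)/(u - 4)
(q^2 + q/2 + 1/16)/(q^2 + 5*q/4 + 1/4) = (q + 1/4)/(q + 1)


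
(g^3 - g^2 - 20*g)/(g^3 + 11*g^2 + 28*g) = (g - 5)/(g + 7)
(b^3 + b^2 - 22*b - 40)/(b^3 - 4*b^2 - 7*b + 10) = (b + 4)/(b - 1)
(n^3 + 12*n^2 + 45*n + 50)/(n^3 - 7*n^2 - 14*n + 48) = (n^3 + 12*n^2 + 45*n + 50)/(n^3 - 7*n^2 - 14*n + 48)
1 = 1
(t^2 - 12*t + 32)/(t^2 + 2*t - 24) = (t - 8)/(t + 6)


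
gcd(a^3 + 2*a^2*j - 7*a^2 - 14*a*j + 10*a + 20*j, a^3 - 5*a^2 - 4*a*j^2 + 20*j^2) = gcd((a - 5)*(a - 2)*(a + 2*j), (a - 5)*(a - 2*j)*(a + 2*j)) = a^2 + 2*a*j - 5*a - 10*j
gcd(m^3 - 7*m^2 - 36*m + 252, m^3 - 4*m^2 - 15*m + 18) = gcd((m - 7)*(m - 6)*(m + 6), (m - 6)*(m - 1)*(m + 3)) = m - 6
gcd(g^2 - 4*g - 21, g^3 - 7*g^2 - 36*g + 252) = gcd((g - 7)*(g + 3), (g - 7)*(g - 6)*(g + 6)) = g - 7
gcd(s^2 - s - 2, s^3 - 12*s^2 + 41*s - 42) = s - 2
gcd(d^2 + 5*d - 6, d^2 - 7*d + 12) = 1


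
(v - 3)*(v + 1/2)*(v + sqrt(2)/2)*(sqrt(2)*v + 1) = sqrt(2)*v^4 - 5*sqrt(2)*v^3/2 + 2*v^3 - 5*v^2 - sqrt(2)*v^2 - 3*v - 5*sqrt(2)*v/4 - 3*sqrt(2)/4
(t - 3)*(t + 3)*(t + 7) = t^3 + 7*t^2 - 9*t - 63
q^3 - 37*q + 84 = (q - 4)*(q - 3)*(q + 7)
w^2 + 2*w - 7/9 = (w - 1/3)*(w + 7/3)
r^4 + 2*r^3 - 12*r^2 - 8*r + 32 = (r - 2)^2*(r + 2)*(r + 4)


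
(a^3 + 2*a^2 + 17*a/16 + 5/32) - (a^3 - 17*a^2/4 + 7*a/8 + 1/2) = 25*a^2/4 + 3*a/16 - 11/32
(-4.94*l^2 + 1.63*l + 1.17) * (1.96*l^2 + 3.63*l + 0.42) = -9.6824*l^4 - 14.7374*l^3 + 6.1353*l^2 + 4.9317*l + 0.4914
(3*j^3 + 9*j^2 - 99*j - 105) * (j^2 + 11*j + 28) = 3*j^5 + 42*j^4 + 84*j^3 - 942*j^2 - 3927*j - 2940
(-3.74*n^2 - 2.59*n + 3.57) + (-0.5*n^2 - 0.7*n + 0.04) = -4.24*n^2 - 3.29*n + 3.61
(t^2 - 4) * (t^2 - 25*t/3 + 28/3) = t^4 - 25*t^3/3 + 16*t^2/3 + 100*t/3 - 112/3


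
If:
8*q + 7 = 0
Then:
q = -7/8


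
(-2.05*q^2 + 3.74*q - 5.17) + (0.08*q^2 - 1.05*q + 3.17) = -1.97*q^2 + 2.69*q - 2.0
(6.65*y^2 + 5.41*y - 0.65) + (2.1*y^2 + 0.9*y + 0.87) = 8.75*y^2 + 6.31*y + 0.22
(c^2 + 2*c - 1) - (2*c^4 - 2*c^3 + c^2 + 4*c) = -2*c^4 + 2*c^3 - 2*c - 1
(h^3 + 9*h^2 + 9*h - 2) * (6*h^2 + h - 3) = 6*h^5 + 55*h^4 + 60*h^3 - 30*h^2 - 29*h + 6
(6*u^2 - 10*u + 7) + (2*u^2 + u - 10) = 8*u^2 - 9*u - 3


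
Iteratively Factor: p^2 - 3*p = (p)*(p - 3)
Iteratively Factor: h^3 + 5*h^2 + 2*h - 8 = (h + 2)*(h^2 + 3*h - 4) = (h + 2)*(h + 4)*(h - 1)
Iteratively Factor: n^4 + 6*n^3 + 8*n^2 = (n + 2)*(n^3 + 4*n^2) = n*(n + 2)*(n^2 + 4*n) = n*(n + 2)*(n + 4)*(n)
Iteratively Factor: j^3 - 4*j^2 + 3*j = (j - 3)*(j^2 - j) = j*(j - 3)*(j - 1)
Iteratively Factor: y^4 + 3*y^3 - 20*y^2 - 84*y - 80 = (y + 2)*(y^3 + y^2 - 22*y - 40) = (y + 2)^2*(y^2 - y - 20) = (y - 5)*(y + 2)^2*(y + 4)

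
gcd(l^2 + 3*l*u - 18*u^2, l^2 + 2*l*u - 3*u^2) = 1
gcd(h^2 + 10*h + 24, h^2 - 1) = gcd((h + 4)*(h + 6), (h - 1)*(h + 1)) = 1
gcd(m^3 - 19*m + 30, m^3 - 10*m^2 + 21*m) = m - 3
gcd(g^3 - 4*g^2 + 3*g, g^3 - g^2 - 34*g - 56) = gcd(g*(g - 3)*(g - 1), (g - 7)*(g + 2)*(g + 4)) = 1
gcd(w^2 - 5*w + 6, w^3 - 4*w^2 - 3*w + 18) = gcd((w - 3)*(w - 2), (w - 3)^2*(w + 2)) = w - 3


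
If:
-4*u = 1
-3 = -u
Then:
No Solution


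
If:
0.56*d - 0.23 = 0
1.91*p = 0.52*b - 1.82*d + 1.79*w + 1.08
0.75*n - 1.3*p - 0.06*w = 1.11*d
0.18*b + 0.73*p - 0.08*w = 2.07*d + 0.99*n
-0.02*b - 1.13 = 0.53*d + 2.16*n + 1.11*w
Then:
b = 5.97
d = 0.41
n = 0.34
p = -0.06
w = -1.99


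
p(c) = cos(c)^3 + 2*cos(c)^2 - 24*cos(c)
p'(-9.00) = -10.37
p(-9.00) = 22.77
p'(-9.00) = -10.37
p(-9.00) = 22.77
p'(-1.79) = -24.14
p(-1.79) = 5.30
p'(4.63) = -24.23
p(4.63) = 1.99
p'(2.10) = 21.80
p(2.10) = 12.50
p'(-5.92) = 6.27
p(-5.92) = -19.87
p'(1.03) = 18.13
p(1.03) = -11.69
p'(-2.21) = -20.32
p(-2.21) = 14.82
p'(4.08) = -20.42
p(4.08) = 14.68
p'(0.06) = 1.02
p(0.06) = -20.97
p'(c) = -3*sin(c)*cos(c)^2 - 4*sin(c)*cos(c) + 24*sin(c)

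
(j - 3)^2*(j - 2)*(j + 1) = j^4 - 7*j^3 + 13*j^2 + 3*j - 18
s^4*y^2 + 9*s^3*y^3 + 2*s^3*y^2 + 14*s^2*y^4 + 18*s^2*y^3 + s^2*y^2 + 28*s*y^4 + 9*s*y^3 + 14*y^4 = (s + 2*y)*(s + 7*y)*(s*y + y)^2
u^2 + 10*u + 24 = (u + 4)*(u + 6)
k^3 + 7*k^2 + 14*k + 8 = (k + 1)*(k + 2)*(k + 4)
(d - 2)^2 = d^2 - 4*d + 4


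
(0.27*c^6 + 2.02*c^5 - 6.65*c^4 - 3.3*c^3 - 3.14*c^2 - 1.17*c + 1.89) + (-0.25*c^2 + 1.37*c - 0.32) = 0.27*c^6 + 2.02*c^5 - 6.65*c^4 - 3.3*c^3 - 3.39*c^2 + 0.2*c + 1.57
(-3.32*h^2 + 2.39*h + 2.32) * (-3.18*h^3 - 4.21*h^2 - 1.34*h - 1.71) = 10.5576*h^5 + 6.377*h^4 - 12.9907*h^3 - 7.2926*h^2 - 7.1957*h - 3.9672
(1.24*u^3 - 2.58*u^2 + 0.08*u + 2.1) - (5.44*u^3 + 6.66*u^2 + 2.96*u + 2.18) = -4.2*u^3 - 9.24*u^2 - 2.88*u - 0.0800000000000001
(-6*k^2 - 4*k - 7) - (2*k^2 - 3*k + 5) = -8*k^2 - k - 12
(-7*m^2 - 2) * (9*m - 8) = -63*m^3 + 56*m^2 - 18*m + 16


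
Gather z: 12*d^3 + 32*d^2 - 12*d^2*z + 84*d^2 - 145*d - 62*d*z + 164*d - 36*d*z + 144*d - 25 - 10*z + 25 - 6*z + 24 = 12*d^3 + 116*d^2 + 163*d + z*(-12*d^2 - 98*d - 16) + 24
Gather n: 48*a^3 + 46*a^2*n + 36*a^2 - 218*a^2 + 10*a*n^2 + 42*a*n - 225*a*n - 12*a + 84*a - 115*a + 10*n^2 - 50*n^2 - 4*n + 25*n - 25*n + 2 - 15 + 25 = 48*a^3 - 182*a^2 - 43*a + n^2*(10*a - 40) + n*(46*a^2 - 183*a - 4) + 12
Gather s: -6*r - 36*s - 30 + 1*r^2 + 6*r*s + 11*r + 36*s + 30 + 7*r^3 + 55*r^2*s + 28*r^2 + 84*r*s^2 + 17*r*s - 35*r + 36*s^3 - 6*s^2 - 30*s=7*r^3 + 29*r^2 - 30*r + 36*s^3 + s^2*(84*r - 6) + s*(55*r^2 + 23*r - 30)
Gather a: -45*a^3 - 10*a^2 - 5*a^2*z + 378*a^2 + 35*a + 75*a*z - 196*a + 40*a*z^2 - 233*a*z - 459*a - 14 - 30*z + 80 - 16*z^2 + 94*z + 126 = -45*a^3 + a^2*(368 - 5*z) + a*(40*z^2 - 158*z - 620) - 16*z^2 + 64*z + 192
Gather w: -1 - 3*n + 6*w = -3*n + 6*w - 1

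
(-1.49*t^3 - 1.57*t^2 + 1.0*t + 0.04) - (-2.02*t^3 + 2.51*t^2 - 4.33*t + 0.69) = 0.53*t^3 - 4.08*t^2 + 5.33*t - 0.65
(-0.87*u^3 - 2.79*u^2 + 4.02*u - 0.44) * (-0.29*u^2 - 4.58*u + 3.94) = 0.2523*u^5 + 4.7937*u^4 + 8.1846*u^3 - 29.2766*u^2 + 17.854*u - 1.7336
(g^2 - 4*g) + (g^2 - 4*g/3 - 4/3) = 2*g^2 - 16*g/3 - 4/3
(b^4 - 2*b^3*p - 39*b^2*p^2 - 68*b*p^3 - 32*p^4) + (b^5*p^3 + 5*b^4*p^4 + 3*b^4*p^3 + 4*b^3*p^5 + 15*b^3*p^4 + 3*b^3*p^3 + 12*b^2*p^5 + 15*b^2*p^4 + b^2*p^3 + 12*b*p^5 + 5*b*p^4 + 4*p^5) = b^5*p^3 + 5*b^4*p^4 + 3*b^4*p^3 + b^4 + 4*b^3*p^5 + 15*b^3*p^4 + 3*b^3*p^3 - 2*b^3*p + 12*b^2*p^5 + 15*b^2*p^4 + b^2*p^3 - 39*b^2*p^2 + 12*b*p^5 + 5*b*p^4 - 68*b*p^3 + 4*p^5 - 32*p^4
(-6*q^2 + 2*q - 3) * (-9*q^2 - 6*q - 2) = 54*q^4 + 18*q^3 + 27*q^2 + 14*q + 6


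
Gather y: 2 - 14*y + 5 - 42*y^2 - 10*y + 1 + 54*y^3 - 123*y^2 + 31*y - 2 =54*y^3 - 165*y^2 + 7*y + 6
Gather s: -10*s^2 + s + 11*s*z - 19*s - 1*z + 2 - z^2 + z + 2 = -10*s^2 + s*(11*z - 18) - z^2 + 4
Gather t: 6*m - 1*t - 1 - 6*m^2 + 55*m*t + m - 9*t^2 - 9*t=-6*m^2 + 7*m - 9*t^2 + t*(55*m - 10) - 1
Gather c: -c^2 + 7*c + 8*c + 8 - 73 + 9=-c^2 + 15*c - 56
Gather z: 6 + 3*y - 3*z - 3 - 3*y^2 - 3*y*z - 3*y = -3*y^2 + z*(-3*y - 3) + 3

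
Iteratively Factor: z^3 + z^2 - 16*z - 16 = (z - 4)*(z^2 + 5*z + 4) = (z - 4)*(z + 1)*(z + 4)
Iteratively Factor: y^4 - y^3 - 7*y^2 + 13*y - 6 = (y + 3)*(y^3 - 4*y^2 + 5*y - 2) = (y - 1)*(y + 3)*(y^2 - 3*y + 2) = (y - 2)*(y - 1)*(y + 3)*(y - 1)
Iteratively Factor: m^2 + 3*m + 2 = (m + 1)*(m + 2)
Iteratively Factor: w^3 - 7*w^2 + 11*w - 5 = (w - 5)*(w^2 - 2*w + 1) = (w - 5)*(w - 1)*(w - 1)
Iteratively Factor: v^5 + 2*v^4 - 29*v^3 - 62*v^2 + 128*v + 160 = (v - 5)*(v^4 + 7*v^3 + 6*v^2 - 32*v - 32) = (v - 5)*(v + 4)*(v^3 + 3*v^2 - 6*v - 8) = (v - 5)*(v + 4)^2*(v^2 - v - 2) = (v - 5)*(v - 2)*(v + 4)^2*(v + 1)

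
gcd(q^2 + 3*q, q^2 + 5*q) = q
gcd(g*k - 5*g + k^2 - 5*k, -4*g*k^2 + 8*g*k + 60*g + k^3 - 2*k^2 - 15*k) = k - 5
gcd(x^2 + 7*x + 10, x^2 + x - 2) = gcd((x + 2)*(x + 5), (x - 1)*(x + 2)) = x + 2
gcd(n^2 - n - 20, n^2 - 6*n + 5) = n - 5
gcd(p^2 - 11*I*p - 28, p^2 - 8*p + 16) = 1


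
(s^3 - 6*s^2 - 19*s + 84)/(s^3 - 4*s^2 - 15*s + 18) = (s^3 - 6*s^2 - 19*s + 84)/(s^3 - 4*s^2 - 15*s + 18)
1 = 1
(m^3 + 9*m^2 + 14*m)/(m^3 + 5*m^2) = (m^2 + 9*m + 14)/(m*(m + 5))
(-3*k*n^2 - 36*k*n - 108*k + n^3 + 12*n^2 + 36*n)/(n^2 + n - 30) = (-3*k*n - 18*k + n^2 + 6*n)/(n - 5)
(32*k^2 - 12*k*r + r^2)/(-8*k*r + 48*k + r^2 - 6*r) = (-4*k + r)/(r - 6)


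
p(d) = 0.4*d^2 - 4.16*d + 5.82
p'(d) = 0.8*d - 4.16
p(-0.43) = 7.68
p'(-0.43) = -4.50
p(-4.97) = 36.38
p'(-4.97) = -8.14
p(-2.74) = 20.22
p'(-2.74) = -6.35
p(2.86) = -2.81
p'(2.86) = -1.87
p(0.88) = 2.47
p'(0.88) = -3.46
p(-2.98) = 21.77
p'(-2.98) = -6.54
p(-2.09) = 16.26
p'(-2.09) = -5.83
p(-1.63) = 13.66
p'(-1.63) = -5.46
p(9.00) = 0.78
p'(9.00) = 3.04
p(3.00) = -3.06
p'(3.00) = -1.76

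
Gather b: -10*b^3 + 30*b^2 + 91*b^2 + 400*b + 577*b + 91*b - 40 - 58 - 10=-10*b^3 + 121*b^2 + 1068*b - 108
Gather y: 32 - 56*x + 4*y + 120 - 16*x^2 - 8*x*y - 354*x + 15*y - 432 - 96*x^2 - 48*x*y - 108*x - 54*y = -112*x^2 - 518*x + y*(-56*x - 35) - 280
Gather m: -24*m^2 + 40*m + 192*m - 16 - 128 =-24*m^2 + 232*m - 144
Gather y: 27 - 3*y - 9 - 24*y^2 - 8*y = -24*y^2 - 11*y + 18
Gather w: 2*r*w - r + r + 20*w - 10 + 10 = w*(2*r + 20)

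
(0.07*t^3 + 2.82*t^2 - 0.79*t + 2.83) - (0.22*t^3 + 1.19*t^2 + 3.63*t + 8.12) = -0.15*t^3 + 1.63*t^2 - 4.42*t - 5.29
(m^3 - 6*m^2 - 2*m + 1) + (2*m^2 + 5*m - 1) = m^3 - 4*m^2 + 3*m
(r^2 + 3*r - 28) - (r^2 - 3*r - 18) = 6*r - 10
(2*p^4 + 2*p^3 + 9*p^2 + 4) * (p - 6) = 2*p^5 - 10*p^4 - 3*p^3 - 54*p^2 + 4*p - 24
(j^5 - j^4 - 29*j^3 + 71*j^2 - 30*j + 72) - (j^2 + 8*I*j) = j^5 - j^4 - 29*j^3 + 70*j^2 - 30*j - 8*I*j + 72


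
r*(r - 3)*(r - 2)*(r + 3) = r^4 - 2*r^3 - 9*r^2 + 18*r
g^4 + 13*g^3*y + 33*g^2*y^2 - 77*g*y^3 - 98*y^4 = (g - 2*y)*(g + y)*(g + 7*y)^2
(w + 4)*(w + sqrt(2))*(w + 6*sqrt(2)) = w^3 + 4*w^2 + 7*sqrt(2)*w^2 + 12*w + 28*sqrt(2)*w + 48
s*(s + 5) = s^2 + 5*s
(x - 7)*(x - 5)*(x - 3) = x^3 - 15*x^2 + 71*x - 105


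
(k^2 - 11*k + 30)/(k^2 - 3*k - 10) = (k - 6)/(k + 2)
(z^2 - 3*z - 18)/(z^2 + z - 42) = (z + 3)/(z + 7)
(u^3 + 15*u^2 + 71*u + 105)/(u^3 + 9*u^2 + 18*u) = (u^2 + 12*u + 35)/(u*(u + 6))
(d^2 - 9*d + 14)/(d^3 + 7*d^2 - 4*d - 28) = (d - 7)/(d^2 + 9*d + 14)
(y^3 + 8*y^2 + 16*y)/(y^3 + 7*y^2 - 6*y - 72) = y*(y + 4)/(y^2 + 3*y - 18)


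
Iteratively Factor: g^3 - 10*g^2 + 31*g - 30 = (g - 3)*(g^2 - 7*g + 10) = (g - 3)*(g - 2)*(g - 5)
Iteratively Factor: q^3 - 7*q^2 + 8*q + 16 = (q - 4)*(q^2 - 3*q - 4) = (q - 4)^2*(q + 1)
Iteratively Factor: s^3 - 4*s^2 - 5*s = (s + 1)*(s^2 - 5*s) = (s - 5)*(s + 1)*(s)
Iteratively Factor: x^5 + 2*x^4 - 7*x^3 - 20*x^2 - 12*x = (x + 1)*(x^4 + x^3 - 8*x^2 - 12*x) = (x + 1)*(x + 2)*(x^3 - x^2 - 6*x) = (x + 1)*(x + 2)^2*(x^2 - 3*x) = (x - 3)*(x + 1)*(x + 2)^2*(x)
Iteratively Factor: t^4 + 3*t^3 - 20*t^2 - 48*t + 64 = (t + 4)*(t^3 - t^2 - 16*t + 16) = (t - 1)*(t + 4)*(t^2 - 16) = (t - 4)*(t - 1)*(t + 4)*(t + 4)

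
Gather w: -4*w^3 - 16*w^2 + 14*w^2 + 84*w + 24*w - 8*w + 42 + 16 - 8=-4*w^3 - 2*w^2 + 100*w + 50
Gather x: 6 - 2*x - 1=5 - 2*x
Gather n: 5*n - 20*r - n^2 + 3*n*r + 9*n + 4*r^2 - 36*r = -n^2 + n*(3*r + 14) + 4*r^2 - 56*r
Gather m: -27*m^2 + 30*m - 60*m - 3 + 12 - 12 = -27*m^2 - 30*m - 3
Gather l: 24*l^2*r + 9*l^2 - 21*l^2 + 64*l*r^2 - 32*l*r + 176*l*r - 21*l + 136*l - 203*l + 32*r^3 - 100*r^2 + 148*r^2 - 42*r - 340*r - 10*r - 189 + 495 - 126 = l^2*(24*r - 12) + l*(64*r^2 + 144*r - 88) + 32*r^3 + 48*r^2 - 392*r + 180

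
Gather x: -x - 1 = -x - 1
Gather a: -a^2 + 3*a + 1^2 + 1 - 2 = -a^2 + 3*a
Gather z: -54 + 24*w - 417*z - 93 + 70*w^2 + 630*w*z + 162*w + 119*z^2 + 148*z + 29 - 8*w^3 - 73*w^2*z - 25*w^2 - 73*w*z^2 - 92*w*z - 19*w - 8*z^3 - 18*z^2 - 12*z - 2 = -8*w^3 + 45*w^2 + 167*w - 8*z^3 + z^2*(101 - 73*w) + z*(-73*w^2 + 538*w - 281) - 120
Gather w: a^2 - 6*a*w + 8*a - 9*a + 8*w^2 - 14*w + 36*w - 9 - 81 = a^2 - a + 8*w^2 + w*(22 - 6*a) - 90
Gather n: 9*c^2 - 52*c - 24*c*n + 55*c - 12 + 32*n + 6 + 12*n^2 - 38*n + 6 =9*c^2 + 3*c + 12*n^2 + n*(-24*c - 6)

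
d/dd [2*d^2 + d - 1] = 4*d + 1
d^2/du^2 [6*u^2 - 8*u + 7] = 12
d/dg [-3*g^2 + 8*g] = 8 - 6*g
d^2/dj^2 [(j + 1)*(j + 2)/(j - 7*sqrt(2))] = 2*(21*sqrt(2) + 100)/(j^3 - 21*sqrt(2)*j^2 + 294*j - 686*sqrt(2))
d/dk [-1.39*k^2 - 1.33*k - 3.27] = -2.78*k - 1.33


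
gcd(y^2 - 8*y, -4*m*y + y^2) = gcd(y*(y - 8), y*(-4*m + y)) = y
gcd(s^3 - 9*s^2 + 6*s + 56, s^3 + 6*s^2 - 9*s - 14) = 1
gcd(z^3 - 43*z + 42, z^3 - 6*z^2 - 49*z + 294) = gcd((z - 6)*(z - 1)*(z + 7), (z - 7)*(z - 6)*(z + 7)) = z^2 + z - 42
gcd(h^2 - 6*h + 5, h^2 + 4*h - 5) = h - 1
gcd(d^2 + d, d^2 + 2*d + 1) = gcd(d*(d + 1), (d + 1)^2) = d + 1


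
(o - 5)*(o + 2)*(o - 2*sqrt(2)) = o^3 - 3*o^2 - 2*sqrt(2)*o^2 - 10*o + 6*sqrt(2)*o + 20*sqrt(2)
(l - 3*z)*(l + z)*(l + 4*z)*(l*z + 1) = l^4*z + 2*l^3*z^2 + l^3 - 11*l^2*z^3 + 2*l^2*z - 12*l*z^4 - 11*l*z^2 - 12*z^3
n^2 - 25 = (n - 5)*(n + 5)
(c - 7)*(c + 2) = c^2 - 5*c - 14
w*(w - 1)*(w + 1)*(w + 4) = w^4 + 4*w^3 - w^2 - 4*w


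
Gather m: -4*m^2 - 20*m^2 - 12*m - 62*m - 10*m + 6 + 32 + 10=-24*m^2 - 84*m + 48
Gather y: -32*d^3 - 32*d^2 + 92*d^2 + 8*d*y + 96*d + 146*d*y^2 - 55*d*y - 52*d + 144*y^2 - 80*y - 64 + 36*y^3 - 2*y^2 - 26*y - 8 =-32*d^3 + 60*d^2 + 44*d + 36*y^3 + y^2*(146*d + 142) + y*(-47*d - 106) - 72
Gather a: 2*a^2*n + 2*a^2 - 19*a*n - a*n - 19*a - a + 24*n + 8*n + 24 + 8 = a^2*(2*n + 2) + a*(-20*n - 20) + 32*n + 32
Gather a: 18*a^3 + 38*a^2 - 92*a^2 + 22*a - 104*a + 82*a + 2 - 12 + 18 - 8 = 18*a^3 - 54*a^2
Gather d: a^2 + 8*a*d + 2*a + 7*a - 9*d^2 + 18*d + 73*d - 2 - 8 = a^2 + 9*a - 9*d^2 + d*(8*a + 91) - 10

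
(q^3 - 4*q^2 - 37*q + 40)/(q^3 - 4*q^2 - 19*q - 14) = (-q^3 + 4*q^2 + 37*q - 40)/(-q^3 + 4*q^2 + 19*q + 14)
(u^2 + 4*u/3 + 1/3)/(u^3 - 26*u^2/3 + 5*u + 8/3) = (u + 1)/(u^2 - 9*u + 8)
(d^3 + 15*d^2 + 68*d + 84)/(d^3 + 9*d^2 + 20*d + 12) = (d + 7)/(d + 1)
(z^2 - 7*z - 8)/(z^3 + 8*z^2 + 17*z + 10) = (z - 8)/(z^2 + 7*z + 10)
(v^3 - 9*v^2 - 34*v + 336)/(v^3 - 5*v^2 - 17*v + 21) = (v^2 - 2*v - 48)/(v^2 + 2*v - 3)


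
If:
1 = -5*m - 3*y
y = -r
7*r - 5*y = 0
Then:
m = -1/5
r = 0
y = 0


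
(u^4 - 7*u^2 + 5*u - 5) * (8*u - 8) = 8*u^5 - 8*u^4 - 56*u^3 + 96*u^2 - 80*u + 40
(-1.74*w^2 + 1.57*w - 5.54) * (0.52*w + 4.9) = -0.9048*w^3 - 7.7096*w^2 + 4.8122*w - 27.146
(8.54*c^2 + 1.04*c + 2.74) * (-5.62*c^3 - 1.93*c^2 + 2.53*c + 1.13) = -47.9948*c^5 - 22.327*c^4 + 4.2002*c^3 + 6.9932*c^2 + 8.1074*c + 3.0962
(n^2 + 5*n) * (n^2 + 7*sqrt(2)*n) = n^4 + 5*n^3 + 7*sqrt(2)*n^3 + 35*sqrt(2)*n^2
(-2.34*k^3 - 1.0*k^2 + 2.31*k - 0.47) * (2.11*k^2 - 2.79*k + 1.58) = -4.9374*k^5 + 4.4186*k^4 + 3.9669*k^3 - 9.0166*k^2 + 4.9611*k - 0.7426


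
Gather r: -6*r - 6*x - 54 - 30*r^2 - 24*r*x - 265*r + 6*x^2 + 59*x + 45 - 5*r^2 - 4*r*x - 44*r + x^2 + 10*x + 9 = -35*r^2 + r*(-28*x - 315) + 7*x^2 + 63*x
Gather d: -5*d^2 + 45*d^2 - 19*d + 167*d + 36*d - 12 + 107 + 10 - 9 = 40*d^2 + 184*d + 96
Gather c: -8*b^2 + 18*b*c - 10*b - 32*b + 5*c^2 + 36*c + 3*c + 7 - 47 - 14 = -8*b^2 - 42*b + 5*c^2 + c*(18*b + 39) - 54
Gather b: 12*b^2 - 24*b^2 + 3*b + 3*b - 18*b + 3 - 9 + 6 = -12*b^2 - 12*b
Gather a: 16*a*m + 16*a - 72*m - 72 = a*(16*m + 16) - 72*m - 72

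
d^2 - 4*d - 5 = (d - 5)*(d + 1)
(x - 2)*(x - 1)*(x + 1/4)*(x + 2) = x^4 - 3*x^3/4 - 17*x^2/4 + 3*x + 1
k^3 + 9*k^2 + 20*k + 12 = (k + 1)*(k + 2)*(k + 6)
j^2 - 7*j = j*(j - 7)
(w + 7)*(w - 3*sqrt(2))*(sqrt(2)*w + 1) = sqrt(2)*w^3 - 5*w^2 + 7*sqrt(2)*w^2 - 35*w - 3*sqrt(2)*w - 21*sqrt(2)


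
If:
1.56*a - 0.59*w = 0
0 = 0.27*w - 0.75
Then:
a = 1.05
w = 2.78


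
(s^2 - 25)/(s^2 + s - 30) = (s + 5)/(s + 6)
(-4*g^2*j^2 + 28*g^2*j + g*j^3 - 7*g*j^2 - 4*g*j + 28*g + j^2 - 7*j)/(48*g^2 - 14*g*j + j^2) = (-4*g^2*j^2 + 28*g^2*j + g*j^3 - 7*g*j^2 - 4*g*j + 28*g + j^2 - 7*j)/(48*g^2 - 14*g*j + j^2)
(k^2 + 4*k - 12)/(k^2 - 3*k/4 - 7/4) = 4*(-k^2 - 4*k + 12)/(-4*k^2 + 3*k + 7)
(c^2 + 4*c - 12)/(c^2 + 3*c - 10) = (c + 6)/(c + 5)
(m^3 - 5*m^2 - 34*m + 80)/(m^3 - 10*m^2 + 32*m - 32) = (m^2 - 3*m - 40)/(m^2 - 8*m + 16)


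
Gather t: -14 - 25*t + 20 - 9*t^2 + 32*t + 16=-9*t^2 + 7*t + 22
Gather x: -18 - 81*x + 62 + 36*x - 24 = 20 - 45*x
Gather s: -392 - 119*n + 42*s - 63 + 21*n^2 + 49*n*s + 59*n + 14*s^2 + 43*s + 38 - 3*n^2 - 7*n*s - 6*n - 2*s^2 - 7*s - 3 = 18*n^2 - 66*n + 12*s^2 + s*(42*n + 78) - 420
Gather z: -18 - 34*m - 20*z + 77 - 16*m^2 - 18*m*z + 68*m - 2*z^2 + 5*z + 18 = -16*m^2 + 34*m - 2*z^2 + z*(-18*m - 15) + 77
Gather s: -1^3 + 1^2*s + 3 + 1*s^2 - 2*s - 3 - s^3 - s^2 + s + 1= -s^3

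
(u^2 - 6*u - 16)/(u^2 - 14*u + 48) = (u + 2)/(u - 6)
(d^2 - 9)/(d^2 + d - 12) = (d + 3)/(d + 4)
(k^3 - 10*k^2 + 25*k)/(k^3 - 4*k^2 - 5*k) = (k - 5)/(k + 1)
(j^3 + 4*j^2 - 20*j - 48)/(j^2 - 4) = (j^2 + 2*j - 24)/(j - 2)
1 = 1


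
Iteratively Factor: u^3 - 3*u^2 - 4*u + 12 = (u + 2)*(u^2 - 5*u + 6) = (u - 3)*(u + 2)*(u - 2)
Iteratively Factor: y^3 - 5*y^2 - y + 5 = (y - 5)*(y^2 - 1) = (y - 5)*(y + 1)*(y - 1)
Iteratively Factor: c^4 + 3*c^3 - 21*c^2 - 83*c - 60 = (c + 4)*(c^3 - c^2 - 17*c - 15) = (c + 3)*(c + 4)*(c^2 - 4*c - 5) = (c - 5)*(c + 3)*(c + 4)*(c + 1)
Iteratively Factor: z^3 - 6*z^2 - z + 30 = (z - 3)*(z^2 - 3*z - 10) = (z - 5)*(z - 3)*(z + 2)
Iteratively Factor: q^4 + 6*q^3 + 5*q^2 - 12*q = (q + 3)*(q^3 + 3*q^2 - 4*q) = (q + 3)*(q + 4)*(q^2 - q) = (q - 1)*(q + 3)*(q + 4)*(q)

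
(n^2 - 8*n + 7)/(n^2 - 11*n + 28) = (n - 1)/(n - 4)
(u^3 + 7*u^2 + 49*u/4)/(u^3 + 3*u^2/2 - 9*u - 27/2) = u*(4*u^2 + 28*u + 49)/(2*(2*u^3 + 3*u^2 - 18*u - 27))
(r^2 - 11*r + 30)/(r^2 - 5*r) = (r - 6)/r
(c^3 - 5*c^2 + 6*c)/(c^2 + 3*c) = (c^2 - 5*c + 6)/(c + 3)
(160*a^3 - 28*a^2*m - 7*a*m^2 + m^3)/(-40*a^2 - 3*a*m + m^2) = -4*a + m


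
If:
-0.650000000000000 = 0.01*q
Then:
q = -65.00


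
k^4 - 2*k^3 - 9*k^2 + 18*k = k*(k - 3)*(k - 2)*(k + 3)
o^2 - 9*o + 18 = (o - 6)*(o - 3)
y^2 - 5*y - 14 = (y - 7)*(y + 2)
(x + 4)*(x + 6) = x^2 + 10*x + 24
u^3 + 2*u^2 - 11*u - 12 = (u - 3)*(u + 1)*(u + 4)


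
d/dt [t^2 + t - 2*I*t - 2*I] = 2*t + 1 - 2*I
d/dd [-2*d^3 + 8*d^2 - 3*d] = -6*d^2 + 16*d - 3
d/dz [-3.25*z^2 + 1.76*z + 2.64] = 1.76 - 6.5*z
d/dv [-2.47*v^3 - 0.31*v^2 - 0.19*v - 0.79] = -7.41*v^2 - 0.62*v - 0.19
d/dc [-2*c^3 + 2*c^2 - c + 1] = -6*c^2 + 4*c - 1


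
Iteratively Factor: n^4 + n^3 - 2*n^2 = (n)*(n^3 + n^2 - 2*n) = n^2*(n^2 + n - 2) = n^2*(n + 2)*(n - 1)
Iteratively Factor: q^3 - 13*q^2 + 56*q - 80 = (q - 5)*(q^2 - 8*q + 16) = (q - 5)*(q - 4)*(q - 4)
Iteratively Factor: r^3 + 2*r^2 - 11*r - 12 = (r + 1)*(r^2 + r - 12) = (r + 1)*(r + 4)*(r - 3)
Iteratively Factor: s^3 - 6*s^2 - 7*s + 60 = (s - 4)*(s^2 - 2*s - 15) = (s - 4)*(s + 3)*(s - 5)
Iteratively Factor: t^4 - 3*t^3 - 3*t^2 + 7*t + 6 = (t + 1)*(t^3 - 4*t^2 + t + 6) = (t + 1)^2*(t^2 - 5*t + 6) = (t - 3)*(t + 1)^2*(t - 2)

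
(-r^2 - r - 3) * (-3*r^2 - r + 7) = 3*r^4 + 4*r^3 + 3*r^2 - 4*r - 21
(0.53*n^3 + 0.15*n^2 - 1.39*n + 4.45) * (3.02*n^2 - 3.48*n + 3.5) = 1.6006*n^5 - 1.3914*n^4 - 2.8648*n^3 + 18.8012*n^2 - 20.351*n + 15.575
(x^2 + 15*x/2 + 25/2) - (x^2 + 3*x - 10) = 9*x/2 + 45/2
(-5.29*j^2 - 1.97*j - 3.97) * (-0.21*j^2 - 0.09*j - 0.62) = 1.1109*j^4 + 0.8898*j^3 + 4.2908*j^2 + 1.5787*j + 2.4614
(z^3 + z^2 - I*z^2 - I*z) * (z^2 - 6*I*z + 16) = z^5 + z^4 - 7*I*z^4 + 10*z^3 - 7*I*z^3 + 10*z^2 - 16*I*z^2 - 16*I*z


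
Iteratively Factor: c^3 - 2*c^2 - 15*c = (c)*(c^2 - 2*c - 15) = c*(c - 5)*(c + 3)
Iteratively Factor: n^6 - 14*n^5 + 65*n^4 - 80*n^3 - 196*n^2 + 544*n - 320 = (n - 2)*(n^5 - 12*n^4 + 41*n^3 + 2*n^2 - 192*n + 160) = (n - 4)*(n - 2)*(n^4 - 8*n^3 + 9*n^2 + 38*n - 40) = (n - 5)*(n - 4)*(n - 2)*(n^3 - 3*n^2 - 6*n + 8) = (n - 5)*(n - 4)^2*(n - 2)*(n^2 + n - 2) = (n - 5)*(n - 4)^2*(n - 2)*(n + 2)*(n - 1)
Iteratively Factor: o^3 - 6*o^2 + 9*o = (o - 3)*(o^2 - 3*o) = o*(o - 3)*(o - 3)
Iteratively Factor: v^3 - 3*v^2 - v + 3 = (v + 1)*(v^2 - 4*v + 3) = (v - 1)*(v + 1)*(v - 3)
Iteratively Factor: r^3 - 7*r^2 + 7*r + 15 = (r + 1)*(r^2 - 8*r + 15) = (r - 5)*(r + 1)*(r - 3)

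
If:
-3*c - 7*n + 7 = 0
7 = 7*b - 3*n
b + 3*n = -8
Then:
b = -1/8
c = 203/24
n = -21/8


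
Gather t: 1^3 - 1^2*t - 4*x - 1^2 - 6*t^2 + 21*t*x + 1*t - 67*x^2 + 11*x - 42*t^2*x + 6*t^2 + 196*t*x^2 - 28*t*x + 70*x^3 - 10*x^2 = -42*t^2*x + t*(196*x^2 - 7*x) + 70*x^3 - 77*x^2 + 7*x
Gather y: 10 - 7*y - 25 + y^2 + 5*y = y^2 - 2*y - 15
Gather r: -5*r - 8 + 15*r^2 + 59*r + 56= 15*r^2 + 54*r + 48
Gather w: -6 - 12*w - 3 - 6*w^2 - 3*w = -6*w^2 - 15*w - 9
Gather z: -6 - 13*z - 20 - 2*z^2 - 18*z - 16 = -2*z^2 - 31*z - 42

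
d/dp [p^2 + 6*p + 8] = 2*p + 6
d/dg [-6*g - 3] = -6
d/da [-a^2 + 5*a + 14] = 5 - 2*a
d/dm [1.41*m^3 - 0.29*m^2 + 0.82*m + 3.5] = 4.23*m^2 - 0.58*m + 0.82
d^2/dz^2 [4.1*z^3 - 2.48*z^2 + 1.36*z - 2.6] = 24.6*z - 4.96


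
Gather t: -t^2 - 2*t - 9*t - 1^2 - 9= -t^2 - 11*t - 10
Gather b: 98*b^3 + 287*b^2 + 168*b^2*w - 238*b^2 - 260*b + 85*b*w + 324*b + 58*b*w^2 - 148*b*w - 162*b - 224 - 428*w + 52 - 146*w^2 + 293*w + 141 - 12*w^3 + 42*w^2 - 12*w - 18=98*b^3 + b^2*(168*w + 49) + b*(58*w^2 - 63*w - 98) - 12*w^3 - 104*w^2 - 147*w - 49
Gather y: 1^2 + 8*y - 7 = 8*y - 6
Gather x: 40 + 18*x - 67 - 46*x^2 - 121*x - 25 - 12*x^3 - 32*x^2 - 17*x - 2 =-12*x^3 - 78*x^2 - 120*x - 54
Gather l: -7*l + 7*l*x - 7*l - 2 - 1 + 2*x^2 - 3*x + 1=l*(7*x - 14) + 2*x^2 - 3*x - 2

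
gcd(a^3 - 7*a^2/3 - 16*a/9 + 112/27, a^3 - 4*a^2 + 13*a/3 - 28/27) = a^2 - 11*a/3 + 28/9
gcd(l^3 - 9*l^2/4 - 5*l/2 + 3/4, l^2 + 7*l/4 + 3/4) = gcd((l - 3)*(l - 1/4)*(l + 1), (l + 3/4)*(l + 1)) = l + 1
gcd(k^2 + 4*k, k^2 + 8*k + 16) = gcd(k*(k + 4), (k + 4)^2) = k + 4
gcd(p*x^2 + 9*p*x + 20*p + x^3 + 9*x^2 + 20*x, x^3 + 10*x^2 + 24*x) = x + 4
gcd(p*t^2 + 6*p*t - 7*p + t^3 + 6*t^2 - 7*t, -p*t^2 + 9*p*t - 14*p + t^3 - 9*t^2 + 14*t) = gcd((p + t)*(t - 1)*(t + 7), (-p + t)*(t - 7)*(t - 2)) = 1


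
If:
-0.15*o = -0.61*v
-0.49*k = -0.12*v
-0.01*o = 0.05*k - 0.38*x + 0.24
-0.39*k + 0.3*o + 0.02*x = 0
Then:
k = -0.00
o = -0.05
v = -0.01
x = 0.63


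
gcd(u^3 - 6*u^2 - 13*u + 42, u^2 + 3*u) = u + 3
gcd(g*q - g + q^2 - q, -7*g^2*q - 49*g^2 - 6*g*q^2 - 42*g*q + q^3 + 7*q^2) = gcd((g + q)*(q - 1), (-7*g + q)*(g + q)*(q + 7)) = g + q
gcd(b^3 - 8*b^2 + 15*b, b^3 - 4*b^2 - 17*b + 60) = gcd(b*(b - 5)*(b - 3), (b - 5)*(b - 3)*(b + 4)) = b^2 - 8*b + 15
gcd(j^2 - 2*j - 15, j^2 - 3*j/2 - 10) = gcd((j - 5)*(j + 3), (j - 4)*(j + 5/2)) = 1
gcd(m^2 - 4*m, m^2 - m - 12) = m - 4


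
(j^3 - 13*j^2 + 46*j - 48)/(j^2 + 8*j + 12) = (j^3 - 13*j^2 + 46*j - 48)/(j^2 + 8*j + 12)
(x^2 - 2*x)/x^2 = (x - 2)/x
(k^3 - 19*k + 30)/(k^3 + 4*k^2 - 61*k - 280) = (k^2 - 5*k + 6)/(k^2 - k - 56)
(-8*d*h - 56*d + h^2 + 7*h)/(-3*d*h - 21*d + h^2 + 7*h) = (8*d - h)/(3*d - h)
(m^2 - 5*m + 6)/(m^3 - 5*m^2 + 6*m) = 1/m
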